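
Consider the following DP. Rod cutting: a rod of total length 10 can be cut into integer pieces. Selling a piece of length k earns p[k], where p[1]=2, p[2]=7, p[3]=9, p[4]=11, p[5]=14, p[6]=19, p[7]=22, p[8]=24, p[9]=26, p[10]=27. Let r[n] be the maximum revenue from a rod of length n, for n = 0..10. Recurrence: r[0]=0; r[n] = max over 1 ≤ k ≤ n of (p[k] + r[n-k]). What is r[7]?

   n    0    1    2    3    4    5    6    7    8    9   10
r[n]    0    2    7    9   14   16   21   23   28   30   35

23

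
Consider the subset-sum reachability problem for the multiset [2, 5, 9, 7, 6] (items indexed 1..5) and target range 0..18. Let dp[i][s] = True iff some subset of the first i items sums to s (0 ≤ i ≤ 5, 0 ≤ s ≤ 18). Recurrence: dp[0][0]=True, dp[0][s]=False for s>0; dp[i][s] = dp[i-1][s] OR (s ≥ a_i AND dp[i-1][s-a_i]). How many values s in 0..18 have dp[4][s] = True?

10

i\s   0   1   2   3   4   5   6   7   8   9  10  11  12  13  14  15  16  17  18
  0   T   F   F   F   F   F   F   F   F   F   F   F   F   F   F   F   F   F   F
  1   T   F   T   F   F   F   F   F   F   F   F   F   F   F   F   F   F   F   F
  2   T   F   T   F   F   T   F   T   F   F   F   F   F   F   F   F   F   F   F
  3   T   F   T   F   F   T   F   T   F   T   F   T   F   F   T   F   T   F   F
  4   T   F   T   F   F   T   F   T   F   T   F   T   T   F   T   F   T   F   T
  5   T   F   T   F   F   T   T   T   T   T   F   T   T   T   T   T   T   T   T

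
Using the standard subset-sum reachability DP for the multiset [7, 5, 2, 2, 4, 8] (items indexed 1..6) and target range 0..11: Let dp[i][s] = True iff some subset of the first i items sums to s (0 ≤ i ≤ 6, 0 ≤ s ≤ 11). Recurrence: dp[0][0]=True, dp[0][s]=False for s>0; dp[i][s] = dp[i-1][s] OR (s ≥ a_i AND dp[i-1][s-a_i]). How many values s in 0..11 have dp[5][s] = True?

i\s   0   1   2   3   4   5   6   7   8   9  10  11
  0   T   F   F   F   F   F   F   F   F   F   F   F
  1   T   F   F   F   F   F   F   T   F   F   F   F
  2   T   F   F   F   F   T   F   T   F   F   F   F
  3   T   F   T   F   F   T   F   T   F   T   F   F
  4   T   F   T   F   T   T   F   T   F   T   F   T
  5   T   F   T   F   T   T   T   T   T   T   F   T
  6   T   F   T   F   T   T   T   T   T   T   T   T

9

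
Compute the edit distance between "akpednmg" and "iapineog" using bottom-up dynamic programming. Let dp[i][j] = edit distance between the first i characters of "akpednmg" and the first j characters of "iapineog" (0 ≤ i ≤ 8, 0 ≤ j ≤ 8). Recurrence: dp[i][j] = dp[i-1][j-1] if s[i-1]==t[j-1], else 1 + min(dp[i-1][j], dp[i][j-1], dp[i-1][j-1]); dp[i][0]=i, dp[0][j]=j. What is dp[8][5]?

6

   ''  i  a  p  i  n  e  o  g
''  0  1  2  3  4  5  6  7  8
 a  1  1  1  2  3  4  5  6  7
 k  2  2  2  2  3  4  5  6  7
 p  3  3  3  2  3  4  5  6  7
 e  4  4  4  3  3  4  4  5  6
 d  5  5  5  4  4  4  5  5  6
 n  6  6  6  5  5  4  5  6  6
 m  7  7  7  6  6  5  5  6  7
 g  8  8  8  7  7  6  6  6  6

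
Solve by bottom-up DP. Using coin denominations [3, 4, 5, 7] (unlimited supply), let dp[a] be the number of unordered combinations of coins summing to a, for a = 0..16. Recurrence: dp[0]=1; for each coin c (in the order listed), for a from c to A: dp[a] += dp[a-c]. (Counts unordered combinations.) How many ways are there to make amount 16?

6

after  coin     0     1     2     3     4     5     6     7     8     9    10    11    12    13    14    15    16
          3     1     0     0     1     0     0     1     0     0     1     0     0     1     0     0     1     0
          4     1     0     0     1     1     0     1     1     1     1     1     1     2     1     1     2     2
          5     1     0     0     1     1     1     1     1     2     2     2     2     3     3     3     4     4
          7     1     0     0     1     1     1     1     2     2     2     3     3     4     4     5     6     6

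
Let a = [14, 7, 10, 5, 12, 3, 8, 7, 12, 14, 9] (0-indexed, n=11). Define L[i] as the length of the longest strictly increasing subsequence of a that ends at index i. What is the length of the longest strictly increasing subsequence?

   i    0    1    2    3    4    5    6    7    8    9   10
a[i]   14    7   10    5   12    3    8    7   12   14    9
L[i]    1    1    2    1    3    1    2    2    3    4    3

4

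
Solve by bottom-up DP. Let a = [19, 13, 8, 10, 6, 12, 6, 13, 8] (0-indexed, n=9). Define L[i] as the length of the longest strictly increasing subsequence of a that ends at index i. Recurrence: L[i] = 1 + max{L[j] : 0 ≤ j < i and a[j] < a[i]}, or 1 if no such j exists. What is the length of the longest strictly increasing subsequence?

   i    0    1    2    3    4    5    6    7    8
a[i]   19   13    8   10    6   12    6   13    8
L[i]    1    1    1    2    1    3    1    4    2

4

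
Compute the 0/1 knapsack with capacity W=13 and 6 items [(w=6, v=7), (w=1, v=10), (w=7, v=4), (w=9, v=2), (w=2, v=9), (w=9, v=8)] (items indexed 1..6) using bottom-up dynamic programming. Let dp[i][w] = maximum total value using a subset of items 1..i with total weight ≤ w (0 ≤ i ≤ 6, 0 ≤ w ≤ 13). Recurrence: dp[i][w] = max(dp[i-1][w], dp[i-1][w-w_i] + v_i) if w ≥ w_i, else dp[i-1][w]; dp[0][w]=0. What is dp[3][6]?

i\w   0   1   2   3   4   5   6   7   8   9  10  11  12  13
  0   0   0   0   0   0   0   0   0   0   0   0   0   0   0
  1   0   0   0   0   0   0   7   7   7   7   7   7   7   7
  2   0  10  10  10  10  10  10  17  17  17  17  17  17  17
  3   0  10  10  10  10  10  10  17  17  17  17  17  17  17
  4   0  10  10  10  10  10  10  17  17  17  17  17  17  17
  5   0  10  10  19  19  19  19  19  19  26  26  26  26  26
  6   0  10  10  19  19  19  19  19  19  26  26  26  27  27

10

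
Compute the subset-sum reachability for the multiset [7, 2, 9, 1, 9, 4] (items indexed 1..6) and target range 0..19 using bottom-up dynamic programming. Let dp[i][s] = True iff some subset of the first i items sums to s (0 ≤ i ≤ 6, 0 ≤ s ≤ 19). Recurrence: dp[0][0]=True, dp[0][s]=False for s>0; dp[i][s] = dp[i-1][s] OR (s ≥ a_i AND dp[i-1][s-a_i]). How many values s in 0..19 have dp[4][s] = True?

14

i\s   0   1   2   3   4   5   6   7   8   9  10  11  12  13  14  15  16  17  18  19
  0   T   F   F   F   F   F   F   F   F   F   F   F   F   F   F   F   F   F   F   F
  1   T   F   F   F   F   F   F   T   F   F   F   F   F   F   F   F   F   F   F   F
  2   T   F   T   F   F   F   F   T   F   T   F   F   F   F   F   F   F   F   F   F
  3   T   F   T   F   F   F   F   T   F   T   F   T   F   F   F   F   T   F   T   F
  4   T   T   T   T   F   F   F   T   T   T   T   T   T   F   F   F   T   T   T   T
  5   T   T   T   T   F   F   F   T   T   T   T   T   T   F   F   F   T   T   T   T
  6   T   T   T   T   T   T   T   T   T   T   T   T   T   T   T   T   T   T   T   T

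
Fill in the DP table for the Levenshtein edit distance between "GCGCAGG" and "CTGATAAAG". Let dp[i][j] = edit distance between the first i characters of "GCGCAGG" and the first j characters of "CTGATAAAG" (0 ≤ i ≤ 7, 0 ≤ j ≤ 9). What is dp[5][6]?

   ''  C  T  G  A  T  A  A  A  G
''  0  1  2  3  4  5  6  7  8  9
 G  1  1  2  2  3  4  5  6  7  8
 C  2  1  2  3  3  4  5  6  7  8
 G  3  2  2  2  3  4  5  6  7  7
 C  4  3  3  3  3  4  5  6  7  8
 A  5  4  4  4  3  4  4  5  6  7
 G  6  5  5  4  4  4  5  5  6  6
 G  7  6  6  5  5  5  5  6  6  6

4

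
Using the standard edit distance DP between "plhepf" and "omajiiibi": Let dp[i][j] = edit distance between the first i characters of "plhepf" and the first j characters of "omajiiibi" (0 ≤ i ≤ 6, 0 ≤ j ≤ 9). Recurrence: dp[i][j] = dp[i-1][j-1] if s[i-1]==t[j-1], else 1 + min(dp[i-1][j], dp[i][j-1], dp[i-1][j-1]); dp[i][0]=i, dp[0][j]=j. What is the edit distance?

9

   ''  o  m  a  j  i  i  i  b  i
''  0  1  2  3  4  5  6  7  8  9
 p  1  1  2  3  4  5  6  7  8  9
 l  2  2  2  3  4  5  6  7  8  9
 h  3  3  3  3  4  5  6  7  8  9
 e  4  4  4  4  4  5  6  7  8  9
 p  5  5  5  5  5  5  6  7  8  9
 f  6  6  6  6  6  6  6  7  8  9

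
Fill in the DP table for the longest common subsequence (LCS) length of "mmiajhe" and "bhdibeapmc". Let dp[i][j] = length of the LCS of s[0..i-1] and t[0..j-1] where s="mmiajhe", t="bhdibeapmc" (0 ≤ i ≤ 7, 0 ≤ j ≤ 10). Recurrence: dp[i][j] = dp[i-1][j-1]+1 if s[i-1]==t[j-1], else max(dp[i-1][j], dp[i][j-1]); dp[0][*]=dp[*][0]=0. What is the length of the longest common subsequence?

   ''  b  h  d  i  b  e  a  p  m  c
''  0  0  0  0  0  0  0  0  0  0  0
 m  0  0  0  0  0  0  0  0  0  1  1
 m  0  0  0  0  0  0  0  0  0  1  1
 i  0  0  0  0  1  1  1  1  1  1  1
 a  0  0  0  0  1  1  1  2  2  2  2
 j  0  0  0  0  1  1  1  2  2  2  2
 h  0  0  1  1  1  1  1  2  2  2  2
 e  0  0  1  1  1  1  2  2  2  2  2

2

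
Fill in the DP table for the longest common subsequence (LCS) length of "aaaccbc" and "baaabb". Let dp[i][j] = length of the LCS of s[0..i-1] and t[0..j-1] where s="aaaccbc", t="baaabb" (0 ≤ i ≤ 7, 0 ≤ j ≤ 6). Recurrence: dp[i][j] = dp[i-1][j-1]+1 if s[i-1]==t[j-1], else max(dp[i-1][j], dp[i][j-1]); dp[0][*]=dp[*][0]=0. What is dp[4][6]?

   ''  b  a  a  a  b  b
''  0  0  0  0  0  0  0
 a  0  0  1  1  1  1  1
 a  0  0  1  2  2  2  2
 a  0  0  1  2  3  3  3
 c  0  0  1  2  3  3  3
 c  0  0  1  2  3  3  3
 b  0  1  1  2  3  4  4
 c  0  1  1  2  3  4  4

3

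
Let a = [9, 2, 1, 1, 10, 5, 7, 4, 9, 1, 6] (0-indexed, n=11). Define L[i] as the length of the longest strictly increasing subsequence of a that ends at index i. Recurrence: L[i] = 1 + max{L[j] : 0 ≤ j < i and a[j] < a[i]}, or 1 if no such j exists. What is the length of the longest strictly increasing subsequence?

4

   i    0    1    2    3    4    5    6    7    8    9   10
a[i]    9    2    1    1   10    5    7    4    9    1    6
L[i]    1    1    1    1    2    2    3    2    4    1    3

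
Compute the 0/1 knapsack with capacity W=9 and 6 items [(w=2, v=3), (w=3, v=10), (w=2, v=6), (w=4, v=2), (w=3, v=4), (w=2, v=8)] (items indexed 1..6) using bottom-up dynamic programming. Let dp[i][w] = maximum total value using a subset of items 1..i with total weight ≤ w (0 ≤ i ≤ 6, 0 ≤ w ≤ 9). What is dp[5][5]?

16

i\w   0   1   2   3   4   5   6   7   8   9
  0   0   0   0   0   0   0   0   0   0   0
  1   0   0   3   3   3   3   3   3   3   3
  2   0   0   3  10  10  13  13  13  13  13
  3   0   0   6  10  10  16  16  19  19  19
  4   0   0   6  10  10  16  16  19  19  19
  5   0   0   6  10  10  16  16  19  20  20
  6   0   0   8  10  14  18  18  24  24  27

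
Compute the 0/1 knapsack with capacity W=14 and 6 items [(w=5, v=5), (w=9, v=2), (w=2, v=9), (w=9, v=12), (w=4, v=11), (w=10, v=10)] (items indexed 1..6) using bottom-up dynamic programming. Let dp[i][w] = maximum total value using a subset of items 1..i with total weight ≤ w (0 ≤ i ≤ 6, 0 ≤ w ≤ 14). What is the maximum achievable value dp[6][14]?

i\w   0   1   2   3   4   5   6   7   8   9  10  11  12  13  14
  0   0   0   0   0   0   0   0   0   0   0   0   0   0   0   0
  1   0   0   0   0   0   5   5   5   5   5   5   5   5   5   5
  2   0   0   0   0   0   5   5   5   5   5   5   5   5   5   7
  3   0   0   9   9   9   9   9  14  14  14  14  14  14  14  14
  4   0   0   9   9   9   9   9  14  14  14  14  21  21  21  21
  5   0   0   9   9  11  11  20  20  20  20  20  25  25  25  25
  6   0   0   9   9  11  11  20  20  20  20  20  25  25  25  25

25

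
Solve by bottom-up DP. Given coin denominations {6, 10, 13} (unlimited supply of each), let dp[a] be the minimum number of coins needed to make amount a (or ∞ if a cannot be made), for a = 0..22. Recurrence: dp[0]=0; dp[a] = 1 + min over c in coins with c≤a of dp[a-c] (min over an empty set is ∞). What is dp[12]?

 a  0  1  2  3  4  5  6  7  8  9 10 11 12 13 14 15 16 17 18 19 20 21 22
dp  0  -  -  -  -  -  1  -  -  -  1  -  2  1  -  -  2  -  3  2  2  -  3
(- denotes ∞ / unreachable)

2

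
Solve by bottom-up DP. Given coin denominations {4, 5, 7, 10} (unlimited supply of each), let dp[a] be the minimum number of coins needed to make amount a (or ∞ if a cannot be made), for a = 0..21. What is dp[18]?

 a  0  1  2  3  4  5  6  7  8  9 10 11 12 13 14 15 16 17 18 19 20 21
dp  0  -  -  -  1  1  -  1  2  2  1  2  2  3  2  2  3  2  3  3  2  3
(- denotes ∞ / unreachable)

3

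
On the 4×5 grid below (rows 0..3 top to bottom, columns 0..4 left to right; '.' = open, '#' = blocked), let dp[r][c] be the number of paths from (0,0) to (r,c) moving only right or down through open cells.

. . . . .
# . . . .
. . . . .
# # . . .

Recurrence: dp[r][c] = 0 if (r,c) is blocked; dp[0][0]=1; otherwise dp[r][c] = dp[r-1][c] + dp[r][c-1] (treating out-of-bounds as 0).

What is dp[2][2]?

r\c   0   1   2   3   4
  0   1   1   1   1   1
  1   0   1   2   3   4
  2   0   1   3   6  10
  3   0   0   3   9  19

3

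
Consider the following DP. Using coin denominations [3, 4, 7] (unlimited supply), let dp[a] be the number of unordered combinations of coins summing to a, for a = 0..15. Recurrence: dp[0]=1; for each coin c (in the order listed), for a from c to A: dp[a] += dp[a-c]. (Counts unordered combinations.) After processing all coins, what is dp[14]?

3

after  coin     0     1     2     3     4     5     6     7     8     9    10    11    12    13    14    15
          3     1     0     0     1     0     0     1     0     0     1     0     0     1     0     0     1
          4     1     0     0     1     1     0     1     1     1     1     1     1     2     1     1     2
          7     1     0     0     1     1     0     1     2     1     1     2     2     2     2     3     3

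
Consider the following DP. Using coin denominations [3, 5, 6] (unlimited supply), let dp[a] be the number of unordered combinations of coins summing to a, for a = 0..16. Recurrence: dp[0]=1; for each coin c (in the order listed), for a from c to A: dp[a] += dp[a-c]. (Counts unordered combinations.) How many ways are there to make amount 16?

after  coin     0     1     2     3     4     5     6     7     8     9    10    11    12    13    14    15    16
          3     1     0     0     1     0     0     1     0     0     1     0     0     1     0     0     1     0
          5     1     0     0     1     0     1     1     0     1     1     1     1     1     1     1     2     1
          6     1     0     0     1     0     1     2     0     1     2     1     2     3     1     2     4     2

2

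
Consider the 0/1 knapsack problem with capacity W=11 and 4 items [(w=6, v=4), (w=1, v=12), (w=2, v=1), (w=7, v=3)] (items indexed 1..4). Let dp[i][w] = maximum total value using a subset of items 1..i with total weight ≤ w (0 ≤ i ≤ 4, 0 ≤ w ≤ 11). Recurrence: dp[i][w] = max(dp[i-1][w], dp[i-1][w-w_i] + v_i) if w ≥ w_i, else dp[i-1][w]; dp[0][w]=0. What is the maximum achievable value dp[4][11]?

i\w   0   1   2   3   4   5   6   7   8   9  10  11
  0   0   0   0   0   0   0   0   0   0   0   0   0
  1   0   0   0   0   0   0   4   4   4   4   4   4
  2   0  12  12  12  12  12  12  16  16  16  16  16
  3   0  12  12  13  13  13  13  16  16  17  17  17
  4   0  12  12  13  13  13  13  16  16  17  17  17

17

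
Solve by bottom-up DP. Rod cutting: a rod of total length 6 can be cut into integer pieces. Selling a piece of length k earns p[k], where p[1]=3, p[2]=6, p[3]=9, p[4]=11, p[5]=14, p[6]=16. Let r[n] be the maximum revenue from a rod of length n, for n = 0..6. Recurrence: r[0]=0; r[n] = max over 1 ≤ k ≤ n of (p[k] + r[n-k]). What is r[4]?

12

   n    0    1    2    3    4    5    6
r[n]    0    3    6    9   12   15   18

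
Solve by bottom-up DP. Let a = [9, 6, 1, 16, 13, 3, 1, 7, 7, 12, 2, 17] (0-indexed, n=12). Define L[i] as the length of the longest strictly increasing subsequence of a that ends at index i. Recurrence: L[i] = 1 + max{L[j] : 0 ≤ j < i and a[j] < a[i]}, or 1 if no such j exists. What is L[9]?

4

   i    0    1    2    3    4    5    6    7    8    9   10   11
a[i]    9    6    1   16   13    3    1    7    7   12    2   17
L[i]    1    1    1    2    2    2    1    3    3    4    2    5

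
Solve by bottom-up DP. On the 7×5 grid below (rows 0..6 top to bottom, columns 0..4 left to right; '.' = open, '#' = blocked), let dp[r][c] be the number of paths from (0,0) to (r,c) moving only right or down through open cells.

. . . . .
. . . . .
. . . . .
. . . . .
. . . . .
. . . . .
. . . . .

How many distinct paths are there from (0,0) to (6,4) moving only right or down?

210

r\c   0   1   2   3   4
  0   1   1   1   1   1
  1   1   2   3   4   5
  2   1   3   6  10  15
  3   1   4  10  20  35
  4   1   5  15  35  70
  5   1   6  21  56 126
  6   1   7  28  84 210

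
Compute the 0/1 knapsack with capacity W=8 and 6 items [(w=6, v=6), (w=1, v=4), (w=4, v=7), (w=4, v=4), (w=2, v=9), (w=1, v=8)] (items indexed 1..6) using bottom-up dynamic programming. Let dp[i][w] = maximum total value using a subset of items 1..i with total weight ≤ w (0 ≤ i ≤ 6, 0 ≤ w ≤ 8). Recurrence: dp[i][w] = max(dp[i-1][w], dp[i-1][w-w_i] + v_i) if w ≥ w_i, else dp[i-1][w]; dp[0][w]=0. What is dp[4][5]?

i\w   0   1   2   3   4   5   6   7   8
  0   0   0   0   0   0   0   0   0   0
  1   0   0   0   0   0   0   6   6   6
  2   0   4   4   4   4   4   6  10  10
  3   0   4   4   4   7  11  11  11  11
  4   0   4   4   4   7  11  11  11  11
  5   0   4   9  13  13  13  16  20  20
  6   0   8  12  17  21  21  21  24  28

11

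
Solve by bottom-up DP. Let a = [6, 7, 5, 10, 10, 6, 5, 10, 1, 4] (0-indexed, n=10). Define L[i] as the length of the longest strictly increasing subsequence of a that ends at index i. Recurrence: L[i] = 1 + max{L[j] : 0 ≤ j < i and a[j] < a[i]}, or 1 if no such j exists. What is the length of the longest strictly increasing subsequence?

3

   i    0    1    2    3    4    5    6    7    8    9
a[i]    6    7    5   10   10    6    5   10    1    4
L[i]    1    2    1    3    3    2    1    3    1    2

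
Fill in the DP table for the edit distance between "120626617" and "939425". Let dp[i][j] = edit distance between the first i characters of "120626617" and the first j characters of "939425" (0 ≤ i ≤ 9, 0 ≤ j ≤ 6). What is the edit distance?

8

   ''  9  3  9  4  2  5
''  0  1  2  3  4  5  6
 1  1  1  2  3  4  5  6
 2  2  2  2  3  4  4  5
 0  3  3  3  3  4  5  5
 6  4  4  4  4  4  5  6
 2  5  5  5  5  5  4  5
 6  6  6  6  6  6  5  5
 6  7  7  7  7  7  6  6
 1  8  8  8  8  8  7  7
 7  9  9  9  9  9  8  8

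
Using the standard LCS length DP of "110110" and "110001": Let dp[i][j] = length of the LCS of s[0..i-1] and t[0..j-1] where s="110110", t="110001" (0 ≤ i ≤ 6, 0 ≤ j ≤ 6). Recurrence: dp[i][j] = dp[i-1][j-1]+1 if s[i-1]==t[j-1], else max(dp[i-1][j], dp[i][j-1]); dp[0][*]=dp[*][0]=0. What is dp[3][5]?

3

   ''  1  1  0  0  0  1
''  0  0  0  0  0  0  0
 1  0  1  1  1  1  1  1
 1  0  1  2  2  2  2  2
 0  0  1  2  3  3  3  3
 1  0  1  2  3  3  3  4
 1  0  1  2  3  3  3  4
 0  0  1  2  3  4  4  4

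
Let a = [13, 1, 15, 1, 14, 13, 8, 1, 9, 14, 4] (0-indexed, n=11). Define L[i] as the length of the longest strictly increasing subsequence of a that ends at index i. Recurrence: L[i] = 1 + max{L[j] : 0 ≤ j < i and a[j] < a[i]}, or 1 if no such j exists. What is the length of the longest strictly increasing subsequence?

4

   i    0    1    2    3    4    5    6    7    8    9   10
a[i]   13    1   15    1   14   13    8    1    9   14    4
L[i]    1    1    2    1    2    2    2    1    3    4    2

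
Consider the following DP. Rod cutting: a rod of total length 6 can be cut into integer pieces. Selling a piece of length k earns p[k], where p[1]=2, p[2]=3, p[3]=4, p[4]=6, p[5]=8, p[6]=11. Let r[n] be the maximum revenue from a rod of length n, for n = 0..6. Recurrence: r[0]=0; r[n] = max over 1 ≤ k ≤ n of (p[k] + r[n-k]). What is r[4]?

8

   n    0    1    2    3    4    5    6
r[n]    0    2    4    6    8   10   12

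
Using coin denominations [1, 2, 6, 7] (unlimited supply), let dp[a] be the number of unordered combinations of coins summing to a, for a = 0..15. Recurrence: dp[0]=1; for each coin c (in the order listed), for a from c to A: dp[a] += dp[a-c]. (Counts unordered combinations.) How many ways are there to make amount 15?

after  coin     0     1     2     3     4     5     6     7     8     9    10    11    12    13    14    15
          1     1     1     1     1     1     1     1     1     1     1     1     1     1     1     1     1
          2     1     1     2     2     3     3     4     4     5     5     6     6     7     7     8     8
          6     1     1     2     2     3     3     5     5     7     7     9     9    12    12    15    15
          7     1     1     2     2     3     3     5     6     8     9    11    12    15    17    21    23

23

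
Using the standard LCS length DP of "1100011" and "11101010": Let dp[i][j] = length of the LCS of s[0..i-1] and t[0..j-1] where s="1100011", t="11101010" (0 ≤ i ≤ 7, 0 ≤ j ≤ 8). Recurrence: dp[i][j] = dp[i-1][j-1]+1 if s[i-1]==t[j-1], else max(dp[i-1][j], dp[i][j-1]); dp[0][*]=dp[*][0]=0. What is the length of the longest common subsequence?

5

   ''  1  1  1  0  1  0  1  0
''  0  0  0  0  0  0  0  0  0
 1  0  1  1  1  1  1  1  1  1
 1  0  1  2  2  2  2  2  2  2
 0  0  1  2  2  3  3  3  3  3
 0  0  1  2  2  3  3  4  4  4
 0  0  1  2  2  3  3  4  4  5
 1  0  1  2  3  3  4  4  5  5
 1  0  1  2  3  3  4  4  5  5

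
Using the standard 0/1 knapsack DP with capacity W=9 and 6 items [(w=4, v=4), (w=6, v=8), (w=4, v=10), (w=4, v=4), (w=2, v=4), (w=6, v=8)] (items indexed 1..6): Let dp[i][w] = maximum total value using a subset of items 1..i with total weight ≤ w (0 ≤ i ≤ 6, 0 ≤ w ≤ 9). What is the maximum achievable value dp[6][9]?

14

i\w   0   1   2   3   4   5   6   7   8   9
  0   0   0   0   0   0   0   0   0   0   0
  1   0   0   0   0   4   4   4   4   4   4
  2   0   0   0   0   4   4   8   8   8   8
  3   0   0   0   0  10  10  10  10  14  14
  4   0   0   0   0  10  10  10  10  14  14
  5   0   0   4   4  10  10  14  14  14  14
  6   0   0   4   4  10  10  14  14  14  14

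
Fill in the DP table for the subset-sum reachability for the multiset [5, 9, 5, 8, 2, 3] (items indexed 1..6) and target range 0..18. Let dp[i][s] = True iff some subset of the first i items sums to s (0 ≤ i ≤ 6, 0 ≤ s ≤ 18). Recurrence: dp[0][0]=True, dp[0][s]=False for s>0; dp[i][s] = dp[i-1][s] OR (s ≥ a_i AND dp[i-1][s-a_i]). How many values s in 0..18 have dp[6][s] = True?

16

i\s   0   1   2   3   4   5   6   7   8   9  10  11  12  13  14  15  16  17  18
  0   T   F   F   F   F   F   F   F   F   F   F   F   F   F   F   F   F   F   F
  1   T   F   F   F   F   T   F   F   F   F   F   F   F   F   F   F   F   F   F
  2   T   F   F   F   F   T   F   F   F   T   F   F   F   F   T   F   F   F   F
  3   T   F   F   F   F   T   F   F   F   T   T   F   F   F   T   F   F   F   F
  4   T   F   F   F   F   T   F   F   T   T   T   F   F   T   T   F   F   T   T
  5   T   F   T   F   F   T   F   T   T   T   T   T   T   T   T   T   T   T   T
  6   T   F   T   T   F   T   F   T   T   T   T   T   T   T   T   T   T   T   T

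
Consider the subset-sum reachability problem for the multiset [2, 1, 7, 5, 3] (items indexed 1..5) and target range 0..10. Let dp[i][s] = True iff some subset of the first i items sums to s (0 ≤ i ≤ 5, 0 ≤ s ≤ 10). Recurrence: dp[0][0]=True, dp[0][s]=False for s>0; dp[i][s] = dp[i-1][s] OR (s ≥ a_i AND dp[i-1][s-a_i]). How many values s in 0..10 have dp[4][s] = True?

i\s   0   1   2   3   4   5   6   7   8   9  10
  0   T   F   F   F   F   F   F   F   F   F   F
  1   T   F   T   F   F   F   F   F   F   F   F
  2   T   T   T   T   F   F   F   F   F   F   F
  3   T   T   T   T   F   F   F   T   T   T   T
  4   T   T   T   T   F   T   T   T   T   T   T
  5   T   T   T   T   T   T   T   T   T   T   T

10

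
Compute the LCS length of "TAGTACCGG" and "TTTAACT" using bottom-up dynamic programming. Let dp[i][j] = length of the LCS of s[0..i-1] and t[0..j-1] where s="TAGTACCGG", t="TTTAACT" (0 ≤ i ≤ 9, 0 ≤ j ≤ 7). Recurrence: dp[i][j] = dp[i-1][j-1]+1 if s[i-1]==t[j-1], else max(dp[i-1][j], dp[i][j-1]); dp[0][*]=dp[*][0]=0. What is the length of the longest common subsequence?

4

   ''  T  T  T  A  A  C  T
''  0  0  0  0  0  0  0  0
 T  0  1  1  1  1  1  1  1
 A  0  1  1  1  2  2  2  2
 G  0  1  1  1  2  2  2  2
 T  0  1  2  2  2  2  2  3
 A  0  1  2  2  3  3  3  3
 C  0  1  2  2  3  3  4  4
 C  0  1  2  2  3  3  4  4
 G  0  1  2  2  3  3  4  4
 G  0  1  2  2  3  3  4  4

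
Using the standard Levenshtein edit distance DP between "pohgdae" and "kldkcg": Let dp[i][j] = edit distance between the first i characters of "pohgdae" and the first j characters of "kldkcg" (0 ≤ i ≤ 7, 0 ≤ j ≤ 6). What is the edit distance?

   ''  k  l  d  k  c  g
''  0  1  2  3  4  5  6
 p  1  1  2  3  4  5  6
 o  2  2  2  3  4  5  6
 h  3  3  3  3  4  5  6
 g  4  4  4  4  4  5  5
 d  5  5  5  4  5  5  6
 a  6  6  6  5  5  6  6
 e  7  7  7  6  6  6  7

7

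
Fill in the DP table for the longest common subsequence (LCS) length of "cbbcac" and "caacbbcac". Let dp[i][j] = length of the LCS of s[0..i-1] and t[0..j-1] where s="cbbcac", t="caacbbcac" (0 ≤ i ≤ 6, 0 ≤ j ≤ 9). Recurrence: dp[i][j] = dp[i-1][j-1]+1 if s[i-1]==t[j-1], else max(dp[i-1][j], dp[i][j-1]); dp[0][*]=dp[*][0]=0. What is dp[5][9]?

   ''  c  a  a  c  b  b  c  a  c
''  0  0  0  0  0  0  0  0  0  0
 c  0  1  1  1  1  1  1  1  1  1
 b  0  1  1  1  1  2  2  2  2  2
 b  0  1  1  1  1  2  3  3  3  3
 c  0  1  1  1  2  2  3  4  4  4
 a  0  1  2  2  2  2  3  4  5  5
 c  0  1  2  2  3  3  3  4  5  6

5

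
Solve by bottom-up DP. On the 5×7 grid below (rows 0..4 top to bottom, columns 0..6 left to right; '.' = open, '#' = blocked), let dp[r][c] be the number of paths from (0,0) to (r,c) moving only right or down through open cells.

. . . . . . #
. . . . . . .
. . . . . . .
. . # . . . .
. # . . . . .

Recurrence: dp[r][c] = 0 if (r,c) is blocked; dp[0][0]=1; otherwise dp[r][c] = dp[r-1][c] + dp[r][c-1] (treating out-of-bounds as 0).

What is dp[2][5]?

21

r\c   0   1   2   3   4   5   6
  0   1   1   1   1   1   1   0
  1   1   2   3   4   5   6   6
  2   1   3   6  10  15  21  27
  3   1   4   0  10  25  46  73
  4   1   0   0  10  35  81 154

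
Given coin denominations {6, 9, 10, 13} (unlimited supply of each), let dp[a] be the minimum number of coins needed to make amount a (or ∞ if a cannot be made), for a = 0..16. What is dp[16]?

2

 a  0  1  2  3  4  5  6  7  8  9 10 11 12 13 14 15 16
dp  0  -  -  -  -  -  1  -  -  1  1  -  2  1  -  2  2
(- denotes ∞ / unreachable)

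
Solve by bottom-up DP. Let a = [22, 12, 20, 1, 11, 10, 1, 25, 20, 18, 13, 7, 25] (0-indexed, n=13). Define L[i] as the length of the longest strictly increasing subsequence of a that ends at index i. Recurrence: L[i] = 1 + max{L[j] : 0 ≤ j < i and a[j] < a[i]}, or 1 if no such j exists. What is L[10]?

   i    0    1    2    3    4    5    6    7    8    9   10   11   12
a[i]   22   12   20    1   11   10    1   25   20   18   13    7   25
L[i]    1    1    2    1    2    2    1    3    3    3    3    2    4

3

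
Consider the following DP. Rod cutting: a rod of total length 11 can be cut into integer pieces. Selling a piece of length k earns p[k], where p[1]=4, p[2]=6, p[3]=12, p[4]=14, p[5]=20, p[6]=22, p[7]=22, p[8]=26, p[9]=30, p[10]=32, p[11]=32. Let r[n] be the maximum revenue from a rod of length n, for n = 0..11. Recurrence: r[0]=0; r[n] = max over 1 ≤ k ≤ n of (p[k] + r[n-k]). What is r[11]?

   n    0    1    2    3    4    5    6    7    8    9   10   11
r[n]    0    4    8   12   16   20   24   28   32   36   40   44

44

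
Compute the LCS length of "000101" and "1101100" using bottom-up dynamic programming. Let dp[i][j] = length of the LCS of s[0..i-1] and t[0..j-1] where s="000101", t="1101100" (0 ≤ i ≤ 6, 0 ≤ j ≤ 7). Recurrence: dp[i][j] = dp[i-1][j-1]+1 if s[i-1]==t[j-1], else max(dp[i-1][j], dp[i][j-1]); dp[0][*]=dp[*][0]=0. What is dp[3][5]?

1

   ''  1  1  0  1  1  0  0
''  0  0  0  0  0  0  0  0
 0  0  0  0  1  1  1  1  1
 0  0  0  0  1  1  1  2  2
 0  0  0  0  1  1  1  2  3
 1  0  1  1  1  2  2  2  3
 0  0  1  1  2  2  2  3  3
 1  0  1  2  2  3  3  3  3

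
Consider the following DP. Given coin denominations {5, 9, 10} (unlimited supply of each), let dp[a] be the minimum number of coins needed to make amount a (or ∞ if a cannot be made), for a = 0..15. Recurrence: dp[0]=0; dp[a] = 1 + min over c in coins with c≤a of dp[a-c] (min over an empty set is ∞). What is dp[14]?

 a  0  1  2  3  4  5  6  7  8  9 10 11 12 13 14 15
dp  0  -  -  -  -  1  -  -  -  1  1  -  -  -  2  2
(- denotes ∞ / unreachable)

2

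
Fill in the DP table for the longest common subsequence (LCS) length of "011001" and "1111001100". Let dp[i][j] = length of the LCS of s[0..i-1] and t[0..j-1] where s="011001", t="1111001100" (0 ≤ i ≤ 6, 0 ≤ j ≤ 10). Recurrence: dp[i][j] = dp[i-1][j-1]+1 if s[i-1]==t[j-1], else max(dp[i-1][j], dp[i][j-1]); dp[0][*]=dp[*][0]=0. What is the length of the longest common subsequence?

   ''  1  1  1  1  0  0  1  1  0  0
''  0  0  0  0  0  0  0  0  0  0  0
 0  0  0  0  0  0  1  1  1  1  1  1
 1  0  1  1  1  1  1  1  2  2  2  2
 1  0  1  2  2  2  2  2  2  3  3  3
 0  0  1  2  2  2  3  3  3  3  4  4
 0  0  1  2  2  2  3  4  4  4  4  5
 1  0  1  2  3  3  3  4  5  5  5  5

5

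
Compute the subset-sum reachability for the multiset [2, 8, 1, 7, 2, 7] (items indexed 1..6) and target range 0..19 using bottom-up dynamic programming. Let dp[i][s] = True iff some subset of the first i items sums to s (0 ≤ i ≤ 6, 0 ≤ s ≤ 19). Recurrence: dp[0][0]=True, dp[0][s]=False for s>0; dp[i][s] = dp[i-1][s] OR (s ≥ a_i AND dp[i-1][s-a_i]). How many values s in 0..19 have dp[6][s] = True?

19

i\s   0   1   2   3   4   5   6   7   8   9  10  11  12  13  14  15  16  17  18  19
  0   T   F   F   F   F   F   F   F   F   F   F   F   F   F   F   F   F   F   F   F
  1   T   F   T   F   F   F   F   F   F   F   F   F   F   F   F   F   F   F   F   F
  2   T   F   T   F   F   F   F   F   T   F   T   F   F   F   F   F   F   F   F   F
  3   T   T   T   T   F   F   F   F   T   T   T   T   F   F   F   F   F   F   F   F
  4   T   T   T   T   F   F   F   T   T   T   T   T   F   F   F   T   T   T   T   F
  5   T   T   T   T   T   T   F   T   T   T   T   T   T   T   F   T   T   T   T   T
  6   T   T   T   T   T   T   F   T   T   T   T   T   T   T   T   T   T   T   T   T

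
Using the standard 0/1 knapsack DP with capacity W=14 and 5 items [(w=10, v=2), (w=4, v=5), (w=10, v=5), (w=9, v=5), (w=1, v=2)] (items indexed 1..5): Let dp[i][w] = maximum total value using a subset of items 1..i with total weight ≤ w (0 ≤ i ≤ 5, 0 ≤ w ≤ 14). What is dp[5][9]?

i\w   0   1   2   3   4   5   6   7   8   9  10  11  12  13  14
  0   0   0   0   0   0   0   0   0   0   0   0   0   0   0   0
  1   0   0   0   0   0   0   0   0   0   0   2   2   2   2   2
  2   0   0   0   0   5   5   5   5   5   5   5   5   5   5   7
  3   0   0   0   0   5   5   5   5   5   5   5   5   5   5  10
  4   0   0   0   0   5   5   5   5   5   5   5   5   5  10  10
  5   0   2   2   2   5   7   7   7   7   7   7   7   7  10  12

7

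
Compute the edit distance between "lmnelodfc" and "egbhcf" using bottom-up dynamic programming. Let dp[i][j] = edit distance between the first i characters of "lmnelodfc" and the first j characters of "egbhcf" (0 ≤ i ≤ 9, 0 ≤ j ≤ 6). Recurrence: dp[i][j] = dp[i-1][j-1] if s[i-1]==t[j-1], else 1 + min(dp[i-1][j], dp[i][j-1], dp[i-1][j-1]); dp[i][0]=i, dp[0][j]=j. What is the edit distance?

8

   ''  e  g  b  h  c  f
''  0  1  2  3  4  5  6
 l  1  1  2  3  4  5  6
 m  2  2  2  3  4  5  6
 n  3  3  3  3  4  5  6
 e  4  3  4  4  4  5  6
 l  5  4  4  5  5  5  6
 o  6  5  5  5  6  6  6
 d  7  6  6  6  6  7  7
 f  8  7  7  7  7  7  7
 c  9  8  8  8  8  7  8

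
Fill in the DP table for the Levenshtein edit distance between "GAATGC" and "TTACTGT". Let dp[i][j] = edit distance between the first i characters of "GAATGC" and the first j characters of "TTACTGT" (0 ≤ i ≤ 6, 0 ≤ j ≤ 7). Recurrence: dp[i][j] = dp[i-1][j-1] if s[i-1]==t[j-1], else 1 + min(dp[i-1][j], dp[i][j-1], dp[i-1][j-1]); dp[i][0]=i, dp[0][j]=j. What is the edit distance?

4

   ''  T  T  A  C  T  G  T
''  0  1  2  3  4  5  6  7
 G  1  1  2  3  4  5  5  6
 A  2  2  2  2  3  4  5  6
 A  3  3  3  2  3  4  5  6
 T  4  3  3  3  3  3  4  5
 G  5  4  4  4  4  4  3  4
 C  6  5  5  5  4  5  4  4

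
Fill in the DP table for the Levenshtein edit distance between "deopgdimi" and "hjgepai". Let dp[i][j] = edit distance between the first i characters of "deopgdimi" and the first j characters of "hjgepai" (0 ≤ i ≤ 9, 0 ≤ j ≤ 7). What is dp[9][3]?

8

   ''  h  j  g  e  p  a  i
''  0  1  2  3  4  5  6  7
 d  1  1  2  3  4  5  6  7
 e  2  2  2  3  3  4  5  6
 o  3  3  3  3  4  4  5  6
 p  4  4  4  4  4  4  5  6
 g  5  5  5  4  5  5  5  6
 d  6  6  6  5  5  6  6  6
 i  7  7  7  6  6  6  7  6
 m  8  8  8  7  7  7  7  7
 i  9  9  9  8  8  8  8  7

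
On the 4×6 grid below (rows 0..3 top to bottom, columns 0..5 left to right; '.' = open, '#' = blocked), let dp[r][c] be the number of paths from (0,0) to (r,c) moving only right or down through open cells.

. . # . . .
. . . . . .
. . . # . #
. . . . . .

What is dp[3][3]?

9

r\c   0   1   2   3   4   5
  0   1   1   0   0   0   0
  1   1   2   2   2   2   2
  2   1   3   5   0   2   0
  3   1   4   9   9  11  11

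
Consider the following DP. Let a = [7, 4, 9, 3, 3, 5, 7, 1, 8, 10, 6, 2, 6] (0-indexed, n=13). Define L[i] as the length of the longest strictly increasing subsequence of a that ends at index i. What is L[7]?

1

   i    0    1    2    3    4    5    6    7    8    9   10   11   12
a[i]    7    4    9    3    3    5    7    1    8   10    6    2    6
L[i]    1    1    2    1    1    2    3    1    4    5    3    2    3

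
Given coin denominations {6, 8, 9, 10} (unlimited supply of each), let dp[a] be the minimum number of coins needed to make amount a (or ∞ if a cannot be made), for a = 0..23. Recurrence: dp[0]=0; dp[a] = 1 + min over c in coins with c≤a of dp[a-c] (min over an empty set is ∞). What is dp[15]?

2

 a  0  1  2  3  4  5  6  7  8  9 10 11 12 13 14 15 16 17 18 19 20 21 22 23
dp  0  -  -  -  -  -  1  -  1  1  1  -  2  -  2  2  2  2  2  2  2  3  3  3
(- denotes ∞ / unreachable)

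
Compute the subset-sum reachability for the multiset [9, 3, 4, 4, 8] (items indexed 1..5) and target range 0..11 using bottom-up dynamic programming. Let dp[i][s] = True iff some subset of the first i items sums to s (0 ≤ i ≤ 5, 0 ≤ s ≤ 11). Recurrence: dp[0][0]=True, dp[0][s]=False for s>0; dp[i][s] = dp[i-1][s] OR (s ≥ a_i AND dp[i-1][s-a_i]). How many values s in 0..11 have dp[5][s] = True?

i\s   0   1   2   3   4   5   6   7   8   9  10  11
  0   T   F   F   F   F   F   F   F   F   F   F   F
  1   T   F   F   F   F   F   F   F   F   T   F   F
  2   T   F   F   T   F   F   F   F   F   T   F   F
  3   T   F   F   T   T   F   F   T   F   T   F   F
  4   T   F   F   T   T   F   F   T   T   T   F   T
  5   T   F   F   T   T   F   F   T   T   T   F   T

7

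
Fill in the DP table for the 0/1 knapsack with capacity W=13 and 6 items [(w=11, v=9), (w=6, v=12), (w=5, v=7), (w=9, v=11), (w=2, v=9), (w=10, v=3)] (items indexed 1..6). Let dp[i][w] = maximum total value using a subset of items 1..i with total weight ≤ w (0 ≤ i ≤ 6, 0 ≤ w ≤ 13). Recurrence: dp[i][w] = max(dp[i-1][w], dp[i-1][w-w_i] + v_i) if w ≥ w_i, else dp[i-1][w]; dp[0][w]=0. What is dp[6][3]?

i\w   0   1   2   3   4   5   6   7   8   9  10  11  12  13
  0   0   0   0   0   0   0   0   0   0   0   0   0   0   0
  1   0   0   0   0   0   0   0   0   0   0   0   9   9   9
  2   0   0   0   0   0   0  12  12  12  12  12  12  12  12
  3   0   0   0   0   0   7  12  12  12  12  12  19  19  19
  4   0   0   0   0   0   7  12  12  12  12  12  19  19  19
  5   0   0   9   9   9   9  12  16  21  21  21  21  21  28
  6   0   0   9   9   9   9  12  16  21  21  21  21  21  28

9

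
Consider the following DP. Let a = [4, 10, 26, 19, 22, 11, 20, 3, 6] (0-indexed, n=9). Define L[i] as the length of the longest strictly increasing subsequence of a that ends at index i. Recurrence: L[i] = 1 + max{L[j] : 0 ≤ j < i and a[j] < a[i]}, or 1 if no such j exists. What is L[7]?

   i    0    1    2    3    4    5    6    7    8
a[i]    4   10   26   19   22   11   20    3    6
L[i]    1    2    3    3    4    3    4    1    2

1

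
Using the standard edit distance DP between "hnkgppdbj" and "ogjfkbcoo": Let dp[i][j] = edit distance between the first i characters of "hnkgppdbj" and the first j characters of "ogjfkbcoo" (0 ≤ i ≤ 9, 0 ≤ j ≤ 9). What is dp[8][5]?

7

   ''  o  g  j  f  k  b  c  o  o
''  0  1  2  3  4  5  6  7  8  9
 h  1  1  2  3  4  5  6  7  8  9
 n  2  2  2  3  4  5  6  7  8  9
 k  3  3  3  3  4  4  5  6  7  8
 g  4  4  3  4  4  5  5  6  7  8
 p  5  5  4  4  5  5  6  6  7  8
 p  6  6  5  5  5  6  6  7  7  8
 d  7  7  6  6  6  6  7  7  8  8
 b  8  8  7  7  7  7  6  7  8  9
 j  9  9  8  7  8  8  7  7  8  9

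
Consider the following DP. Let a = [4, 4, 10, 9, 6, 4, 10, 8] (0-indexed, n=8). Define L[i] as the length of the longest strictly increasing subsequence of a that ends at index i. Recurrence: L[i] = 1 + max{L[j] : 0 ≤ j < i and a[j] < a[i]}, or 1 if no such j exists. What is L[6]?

   i    0    1    2    3    4    5    6    7
a[i]    4    4   10    9    6    4   10    8
L[i]    1    1    2    2    2    1    3    3

3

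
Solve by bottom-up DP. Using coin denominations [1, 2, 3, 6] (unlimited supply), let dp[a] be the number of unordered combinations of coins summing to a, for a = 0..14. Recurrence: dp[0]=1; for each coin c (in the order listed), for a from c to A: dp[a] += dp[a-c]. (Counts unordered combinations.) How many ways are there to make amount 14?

36

after  coin     0     1     2     3     4     5     6     7     8     9    10    11    12    13    14
          1     1     1     1     1     1     1     1     1     1     1     1     1     1     1     1
          2     1     1     2     2     3     3     4     4     5     5     6     6     7     7     8
          3     1     1     2     3     4     5     7     8    10    12    14    16    19    21    24
          6     1     1     2     3     4     5     8     9    12    15    18    21    27    30    36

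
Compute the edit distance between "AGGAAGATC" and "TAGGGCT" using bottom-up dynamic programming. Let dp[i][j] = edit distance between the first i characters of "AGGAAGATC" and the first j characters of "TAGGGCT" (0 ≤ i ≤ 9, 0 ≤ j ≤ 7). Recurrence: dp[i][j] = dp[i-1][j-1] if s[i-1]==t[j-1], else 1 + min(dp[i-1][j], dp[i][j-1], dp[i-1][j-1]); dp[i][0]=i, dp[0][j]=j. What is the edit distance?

5

   ''  T  A  G  G  G  C  T
''  0  1  2  3  4  5  6  7
 A  1  1  1  2  3  4  5  6
 G  2  2  2  1  2  3  4  5
 G  3  3  3  2  1  2  3  4
 A  4  4  3  3  2  2  3  4
 A  5  5  4  4  3  3  3  4
 G  6  6  5  4  4  3  4  4
 A  7  7  6  5  5  4  4  5
 T  8  7  7  6  6  5  5  4
 C  9  8  8  7  7  6  5  5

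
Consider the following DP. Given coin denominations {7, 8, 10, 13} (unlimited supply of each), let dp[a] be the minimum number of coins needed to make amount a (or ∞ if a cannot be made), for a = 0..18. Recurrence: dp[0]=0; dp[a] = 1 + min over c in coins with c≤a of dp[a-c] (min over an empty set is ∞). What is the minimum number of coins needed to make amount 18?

 a  0  1  2  3  4  5  6  7  8  9 10 11 12 13 14 15 16 17 18
dp  0  -  -  -  -  -  -  1  1  -  1  -  -  1  2  2  2  2  2
(- denotes ∞ / unreachable)

2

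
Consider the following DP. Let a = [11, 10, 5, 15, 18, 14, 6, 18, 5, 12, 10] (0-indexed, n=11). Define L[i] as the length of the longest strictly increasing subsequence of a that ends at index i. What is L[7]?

   i    0    1    2    3    4    5    6    7    8    9   10
a[i]   11   10    5   15   18   14    6   18    5   12   10
L[i]    1    1    1    2    3    2    2    3    1    3    3

3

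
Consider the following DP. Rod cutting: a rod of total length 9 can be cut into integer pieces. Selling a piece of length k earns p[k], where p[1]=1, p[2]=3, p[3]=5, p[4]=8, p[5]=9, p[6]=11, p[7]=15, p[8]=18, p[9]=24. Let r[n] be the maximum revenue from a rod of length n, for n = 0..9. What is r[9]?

   n    0    1    2    3    4    5    6    7    8    9
r[n]    0    1    3    5    8    9   11   15   18   24

24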